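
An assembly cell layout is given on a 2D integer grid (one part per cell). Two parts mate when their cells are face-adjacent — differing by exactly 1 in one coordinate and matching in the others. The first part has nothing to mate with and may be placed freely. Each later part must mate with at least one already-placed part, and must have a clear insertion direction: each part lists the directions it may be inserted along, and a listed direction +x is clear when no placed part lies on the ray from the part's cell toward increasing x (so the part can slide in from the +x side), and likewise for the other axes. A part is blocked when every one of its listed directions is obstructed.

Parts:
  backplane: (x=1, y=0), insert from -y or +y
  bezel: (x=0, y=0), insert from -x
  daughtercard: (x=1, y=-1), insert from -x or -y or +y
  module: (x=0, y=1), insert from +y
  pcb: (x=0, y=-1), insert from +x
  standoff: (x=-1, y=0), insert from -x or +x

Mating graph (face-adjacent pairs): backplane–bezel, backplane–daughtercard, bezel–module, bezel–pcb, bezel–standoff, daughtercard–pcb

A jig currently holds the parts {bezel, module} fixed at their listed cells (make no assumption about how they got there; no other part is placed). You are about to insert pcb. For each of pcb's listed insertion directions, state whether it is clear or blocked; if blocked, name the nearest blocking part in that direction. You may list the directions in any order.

+x: clear

+x: ray from pcb(0, -1) has no placed part ⇒ clear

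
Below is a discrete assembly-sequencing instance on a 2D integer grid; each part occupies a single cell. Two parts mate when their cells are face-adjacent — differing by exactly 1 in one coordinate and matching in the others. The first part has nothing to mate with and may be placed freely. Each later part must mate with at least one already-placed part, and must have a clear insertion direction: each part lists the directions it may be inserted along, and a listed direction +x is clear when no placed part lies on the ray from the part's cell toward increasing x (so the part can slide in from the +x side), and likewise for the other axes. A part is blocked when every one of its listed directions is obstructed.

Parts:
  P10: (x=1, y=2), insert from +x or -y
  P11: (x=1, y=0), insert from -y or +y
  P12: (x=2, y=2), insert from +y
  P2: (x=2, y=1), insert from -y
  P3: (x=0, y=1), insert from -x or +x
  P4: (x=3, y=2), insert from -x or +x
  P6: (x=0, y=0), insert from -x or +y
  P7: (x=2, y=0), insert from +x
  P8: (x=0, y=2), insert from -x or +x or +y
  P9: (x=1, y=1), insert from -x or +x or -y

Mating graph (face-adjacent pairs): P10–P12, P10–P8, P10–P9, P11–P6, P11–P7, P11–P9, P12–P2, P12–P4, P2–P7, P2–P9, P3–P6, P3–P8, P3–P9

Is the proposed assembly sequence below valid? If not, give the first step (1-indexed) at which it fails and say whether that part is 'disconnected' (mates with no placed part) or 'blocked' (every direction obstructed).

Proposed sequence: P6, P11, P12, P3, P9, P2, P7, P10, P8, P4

1. P6@(0, 0) [-x clear] — {P6}
2. P11@(1, 0) [-y clear] — {P11, P6}
3. P12@(2, 2) — no placed neighbour ⇒ disconnected

Invalid at step 3 (disconnected)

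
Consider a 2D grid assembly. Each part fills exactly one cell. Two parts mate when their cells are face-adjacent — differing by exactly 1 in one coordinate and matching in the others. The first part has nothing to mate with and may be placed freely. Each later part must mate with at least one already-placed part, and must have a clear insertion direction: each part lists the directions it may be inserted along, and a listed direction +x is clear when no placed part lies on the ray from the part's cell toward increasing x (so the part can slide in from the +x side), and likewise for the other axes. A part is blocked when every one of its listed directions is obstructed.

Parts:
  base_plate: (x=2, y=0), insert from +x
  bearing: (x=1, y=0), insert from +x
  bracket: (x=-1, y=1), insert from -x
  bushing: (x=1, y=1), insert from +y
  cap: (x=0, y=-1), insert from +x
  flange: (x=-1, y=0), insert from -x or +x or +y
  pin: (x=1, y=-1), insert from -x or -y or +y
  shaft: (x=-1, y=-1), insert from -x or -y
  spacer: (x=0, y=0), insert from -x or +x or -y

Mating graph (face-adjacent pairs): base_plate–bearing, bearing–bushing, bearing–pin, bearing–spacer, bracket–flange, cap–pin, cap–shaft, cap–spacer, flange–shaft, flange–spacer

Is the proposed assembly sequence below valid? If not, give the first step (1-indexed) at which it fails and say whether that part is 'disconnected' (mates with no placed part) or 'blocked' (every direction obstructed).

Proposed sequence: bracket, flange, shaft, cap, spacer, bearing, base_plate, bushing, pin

1. bracket@(-1, 1) [-x clear] — {bracket}
2. flange@(-1, 0) [-x clear] — {bracket, flange}
3. shaft@(-1, -1) [-x clear] — {bracket, flange, shaft}
4. cap@(0, -1) [+x clear] — {bracket, cap, flange, shaft}
5. spacer@(0, 0) [+x clear] — {bracket, cap, flange, shaft, spacer}
6. bearing@(1, 0) [+x clear] — {bearing, bracket, cap, flange, shaft, spacer}
7. base_plate@(2, 0) [+x clear] — {base_plate, bearing, bracket, cap, flange, shaft, spacer}
8. bushing@(1, 1) [+y clear] — {base_plate, bearing, bracket, bushing, cap, flange, shaft, spacer}
9. pin@(1, -1) [-y clear] — {base_plate, bearing, bracket, bushing, cap, flange, pin, shaft, spacer}

Valid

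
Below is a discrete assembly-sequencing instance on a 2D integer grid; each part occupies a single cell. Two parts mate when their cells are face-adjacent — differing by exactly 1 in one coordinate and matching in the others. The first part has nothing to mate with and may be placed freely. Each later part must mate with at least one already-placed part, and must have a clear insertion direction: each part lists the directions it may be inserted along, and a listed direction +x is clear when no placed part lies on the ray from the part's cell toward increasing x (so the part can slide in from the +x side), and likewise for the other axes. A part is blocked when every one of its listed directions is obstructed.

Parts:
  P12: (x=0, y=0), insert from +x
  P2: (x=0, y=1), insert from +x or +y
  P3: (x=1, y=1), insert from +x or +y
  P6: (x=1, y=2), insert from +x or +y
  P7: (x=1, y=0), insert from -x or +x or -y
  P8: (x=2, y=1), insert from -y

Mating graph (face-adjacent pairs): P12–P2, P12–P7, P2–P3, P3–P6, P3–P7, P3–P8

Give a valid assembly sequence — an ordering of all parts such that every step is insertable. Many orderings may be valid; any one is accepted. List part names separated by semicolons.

P3; P2; P12; P7; P6; P8

1. P3@(1, 1) [+x clear] — {P3}
2. P2@(0, 1) [+y clear] — {P2, P3}
3. P12@(0, 0) [+x clear] — {P12, P2, P3}
4. P7@(1, 0) [+x clear] — {P12, P2, P3, P7}
5. P6@(1, 2) [+x clear] — {P12, P2, P3, P6, P7}
6. P8@(2, 1) [-y clear] — {P12, P2, P3, P6, P7, P8}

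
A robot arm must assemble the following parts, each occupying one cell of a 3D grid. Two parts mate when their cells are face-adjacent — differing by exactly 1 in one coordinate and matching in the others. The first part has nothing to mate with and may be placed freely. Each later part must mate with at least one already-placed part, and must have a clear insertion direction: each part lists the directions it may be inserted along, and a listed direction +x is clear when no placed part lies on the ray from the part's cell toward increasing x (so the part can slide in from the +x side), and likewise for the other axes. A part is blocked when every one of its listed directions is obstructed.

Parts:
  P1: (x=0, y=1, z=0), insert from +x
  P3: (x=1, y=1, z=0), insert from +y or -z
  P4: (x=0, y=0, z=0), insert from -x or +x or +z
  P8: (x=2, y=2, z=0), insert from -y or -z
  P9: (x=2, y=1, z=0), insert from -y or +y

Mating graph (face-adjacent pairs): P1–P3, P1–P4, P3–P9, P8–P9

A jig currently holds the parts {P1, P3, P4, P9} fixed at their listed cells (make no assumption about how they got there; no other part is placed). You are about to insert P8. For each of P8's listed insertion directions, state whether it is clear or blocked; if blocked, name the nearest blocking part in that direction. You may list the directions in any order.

-y: blocked by P9; -z: clear

-y: nearest on ray is P9@(2, 1, 0) ⇒ blocked
-z: ray from P8(2, 2, 0) has no placed part ⇒ clear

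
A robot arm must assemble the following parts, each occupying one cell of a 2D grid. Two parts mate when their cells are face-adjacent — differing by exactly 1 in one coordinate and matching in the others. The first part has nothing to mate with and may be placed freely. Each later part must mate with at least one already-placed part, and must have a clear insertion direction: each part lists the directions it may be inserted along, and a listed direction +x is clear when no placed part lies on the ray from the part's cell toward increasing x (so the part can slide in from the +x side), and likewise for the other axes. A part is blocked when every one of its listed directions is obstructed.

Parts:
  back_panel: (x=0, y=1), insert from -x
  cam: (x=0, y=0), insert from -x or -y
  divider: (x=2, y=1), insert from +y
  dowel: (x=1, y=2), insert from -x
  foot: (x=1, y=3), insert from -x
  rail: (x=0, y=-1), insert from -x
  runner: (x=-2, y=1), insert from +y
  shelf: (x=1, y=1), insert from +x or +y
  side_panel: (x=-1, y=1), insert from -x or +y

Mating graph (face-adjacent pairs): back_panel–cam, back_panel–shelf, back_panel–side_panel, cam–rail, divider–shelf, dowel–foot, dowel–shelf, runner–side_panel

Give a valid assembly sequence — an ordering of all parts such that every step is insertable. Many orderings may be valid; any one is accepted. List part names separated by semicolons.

divider; shelf; dowel; foot; back_panel; side_panel; cam; rail; runner

1. divider@(2, 1) [+y clear] — {divider}
2. shelf@(1, 1) [+y clear] — {divider, shelf}
3. dowel@(1, 2) [-x clear] — {divider, dowel, shelf}
4. foot@(1, 3) [-x clear] — {divider, dowel, foot, shelf}
5. back_panel@(0, 1) [-x clear] — {back_panel, divider, dowel, foot, shelf}
6. side_panel@(-1, 1) [-x clear] — {back_panel, divider, dowel, foot, shelf, side_panel}
7. cam@(0, 0) [-x clear] — {back_panel, cam, divider, dowel, foot, shelf, side_panel}
8. rail@(0, -1) [-x clear] — {back_panel, cam, divider, dowel, foot, rail, shelf, side_panel}
9. runner@(-2, 1) [+y clear] — {back_panel, cam, divider, dowel, foot, rail, runner, shelf, side_panel}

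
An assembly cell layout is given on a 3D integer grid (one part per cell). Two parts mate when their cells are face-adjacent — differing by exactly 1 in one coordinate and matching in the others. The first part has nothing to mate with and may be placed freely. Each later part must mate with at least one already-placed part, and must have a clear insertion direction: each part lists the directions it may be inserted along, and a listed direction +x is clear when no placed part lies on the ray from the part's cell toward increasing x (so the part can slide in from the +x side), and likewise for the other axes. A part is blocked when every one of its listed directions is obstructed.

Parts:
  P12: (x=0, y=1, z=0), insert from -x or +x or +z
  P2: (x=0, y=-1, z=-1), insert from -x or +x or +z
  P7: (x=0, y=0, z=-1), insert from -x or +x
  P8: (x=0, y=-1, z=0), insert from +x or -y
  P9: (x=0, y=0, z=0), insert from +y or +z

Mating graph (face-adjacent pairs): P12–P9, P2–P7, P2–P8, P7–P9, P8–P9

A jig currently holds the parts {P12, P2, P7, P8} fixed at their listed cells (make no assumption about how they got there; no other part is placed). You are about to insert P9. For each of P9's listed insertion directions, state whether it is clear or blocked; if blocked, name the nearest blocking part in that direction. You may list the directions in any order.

+y: nearest on ray is P12@(0, 1, 0) ⇒ blocked
+z: ray from P9(0, 0, 0) has no placed part ⇒ clear

+y: blocked by P12; +z: clear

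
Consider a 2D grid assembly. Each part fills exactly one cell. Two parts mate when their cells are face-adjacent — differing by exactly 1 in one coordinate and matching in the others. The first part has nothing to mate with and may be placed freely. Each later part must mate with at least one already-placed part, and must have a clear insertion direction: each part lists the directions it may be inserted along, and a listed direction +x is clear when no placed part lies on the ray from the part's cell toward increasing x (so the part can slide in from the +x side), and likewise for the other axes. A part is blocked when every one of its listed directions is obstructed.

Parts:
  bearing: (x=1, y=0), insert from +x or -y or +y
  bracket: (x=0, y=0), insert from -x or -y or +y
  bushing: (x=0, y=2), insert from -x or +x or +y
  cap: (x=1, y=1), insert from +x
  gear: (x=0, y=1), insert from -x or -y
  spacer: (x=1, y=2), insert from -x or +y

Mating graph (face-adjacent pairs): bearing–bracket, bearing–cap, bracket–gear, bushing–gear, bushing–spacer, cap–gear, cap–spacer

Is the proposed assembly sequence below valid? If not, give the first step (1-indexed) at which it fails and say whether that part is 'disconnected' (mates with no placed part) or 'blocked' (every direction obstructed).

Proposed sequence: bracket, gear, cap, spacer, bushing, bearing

1. bracket@(0, 0) [-x clear] — {bracket}
2. gear@(0, 1) [-x clear] — {bracket, gear}
3. cap@(1, 1) [+x clear] — {bracket, cap, gear}
4. spacer@(1, 2) [-x clear] — {bracket, cap, gear, spacer}
5. bushing@(0, 2) [-x clear] — {bracket, bushing, cap, gear, spacer}
6. bearing@(1, 0) [+x clear] — {bearing, bracket, bushing, cap, gear, spacer}

Valid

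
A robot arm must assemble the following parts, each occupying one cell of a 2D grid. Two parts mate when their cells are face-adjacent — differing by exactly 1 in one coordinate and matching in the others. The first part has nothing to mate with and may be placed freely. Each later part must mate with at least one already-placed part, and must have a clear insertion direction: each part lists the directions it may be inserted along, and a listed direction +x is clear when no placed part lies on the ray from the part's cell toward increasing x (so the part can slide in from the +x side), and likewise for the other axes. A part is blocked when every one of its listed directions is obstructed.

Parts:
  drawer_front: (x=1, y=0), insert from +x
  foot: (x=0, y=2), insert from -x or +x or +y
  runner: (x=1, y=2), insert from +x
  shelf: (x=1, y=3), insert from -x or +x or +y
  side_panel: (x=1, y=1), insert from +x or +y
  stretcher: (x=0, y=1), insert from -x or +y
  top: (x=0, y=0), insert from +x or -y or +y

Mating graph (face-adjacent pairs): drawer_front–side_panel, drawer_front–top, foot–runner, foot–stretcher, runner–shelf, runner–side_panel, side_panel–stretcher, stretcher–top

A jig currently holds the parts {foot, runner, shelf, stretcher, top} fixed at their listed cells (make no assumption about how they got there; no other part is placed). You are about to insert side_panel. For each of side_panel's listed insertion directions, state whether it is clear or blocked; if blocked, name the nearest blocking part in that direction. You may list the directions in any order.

+x: clear; +y: blocked by runner

+x: ray from side_panel(1, 1) has no placed part ⇒ clear
+y: nearest on ray is runner@(1, 2) ⇒ blocked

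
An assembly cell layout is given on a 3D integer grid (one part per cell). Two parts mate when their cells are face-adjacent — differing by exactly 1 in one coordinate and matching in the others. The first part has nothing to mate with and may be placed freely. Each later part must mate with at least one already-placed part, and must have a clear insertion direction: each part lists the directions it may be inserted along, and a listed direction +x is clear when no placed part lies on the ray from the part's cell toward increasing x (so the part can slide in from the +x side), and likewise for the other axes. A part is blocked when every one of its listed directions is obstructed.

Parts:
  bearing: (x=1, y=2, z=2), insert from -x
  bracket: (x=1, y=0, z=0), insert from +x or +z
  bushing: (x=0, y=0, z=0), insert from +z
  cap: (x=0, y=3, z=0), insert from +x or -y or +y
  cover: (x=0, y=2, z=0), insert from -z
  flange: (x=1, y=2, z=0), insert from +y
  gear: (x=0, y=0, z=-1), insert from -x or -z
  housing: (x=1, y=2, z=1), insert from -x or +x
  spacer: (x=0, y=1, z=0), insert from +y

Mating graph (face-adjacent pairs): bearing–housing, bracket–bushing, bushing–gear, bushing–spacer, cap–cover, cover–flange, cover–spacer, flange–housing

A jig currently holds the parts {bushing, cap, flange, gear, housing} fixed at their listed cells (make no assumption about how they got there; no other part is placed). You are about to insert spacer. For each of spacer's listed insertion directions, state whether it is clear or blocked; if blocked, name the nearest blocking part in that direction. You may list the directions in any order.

+y: nearest on ray is cap@(0, 3, 0) ⇒ blocked

+y: blocked by cap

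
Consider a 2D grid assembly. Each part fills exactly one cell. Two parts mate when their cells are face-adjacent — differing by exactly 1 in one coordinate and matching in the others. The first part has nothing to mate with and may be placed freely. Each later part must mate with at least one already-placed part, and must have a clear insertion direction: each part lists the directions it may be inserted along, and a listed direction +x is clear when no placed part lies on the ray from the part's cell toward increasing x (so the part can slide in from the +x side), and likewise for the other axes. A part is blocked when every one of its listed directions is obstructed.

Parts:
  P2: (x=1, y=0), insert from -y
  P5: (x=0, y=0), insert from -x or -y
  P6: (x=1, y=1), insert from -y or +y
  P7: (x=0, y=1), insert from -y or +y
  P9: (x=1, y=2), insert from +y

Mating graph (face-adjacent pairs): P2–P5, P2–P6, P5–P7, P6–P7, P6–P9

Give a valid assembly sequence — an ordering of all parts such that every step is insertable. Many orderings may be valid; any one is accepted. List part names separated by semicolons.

1. P9@(1, 2) [+y clear] — {P9}
2. P6@(1, 1) [-y clear] — {P6, P9}
3. P7@(0, 1) [-y clear] — {P6, P7, P9}
4. P2@(1, 0) [-y clear] — {P2, P6, P7, P9}
5. P5@(0, 0) [-x clear] — {P2, P5, P6, P7, P9}

P9; P6; P7; P2; P5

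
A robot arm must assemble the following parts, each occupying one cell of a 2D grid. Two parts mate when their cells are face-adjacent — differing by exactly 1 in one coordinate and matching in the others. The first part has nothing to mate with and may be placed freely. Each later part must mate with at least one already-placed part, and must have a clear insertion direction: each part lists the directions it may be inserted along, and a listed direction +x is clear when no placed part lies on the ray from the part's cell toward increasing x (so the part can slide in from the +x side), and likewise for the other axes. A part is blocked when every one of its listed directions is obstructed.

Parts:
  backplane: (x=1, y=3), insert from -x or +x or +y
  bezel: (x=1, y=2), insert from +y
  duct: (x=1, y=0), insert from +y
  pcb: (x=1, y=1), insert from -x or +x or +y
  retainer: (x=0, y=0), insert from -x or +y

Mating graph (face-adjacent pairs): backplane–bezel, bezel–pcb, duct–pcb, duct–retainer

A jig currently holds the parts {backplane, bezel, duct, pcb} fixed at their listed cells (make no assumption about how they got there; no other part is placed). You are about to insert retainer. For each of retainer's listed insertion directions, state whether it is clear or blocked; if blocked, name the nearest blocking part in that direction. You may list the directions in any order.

+y: clear; -x: clear

-x: ray from retainer(0, 0) has no placed part ⇒ clear
+y: ray from retainer(0, 0) has no placed part ⇒ clear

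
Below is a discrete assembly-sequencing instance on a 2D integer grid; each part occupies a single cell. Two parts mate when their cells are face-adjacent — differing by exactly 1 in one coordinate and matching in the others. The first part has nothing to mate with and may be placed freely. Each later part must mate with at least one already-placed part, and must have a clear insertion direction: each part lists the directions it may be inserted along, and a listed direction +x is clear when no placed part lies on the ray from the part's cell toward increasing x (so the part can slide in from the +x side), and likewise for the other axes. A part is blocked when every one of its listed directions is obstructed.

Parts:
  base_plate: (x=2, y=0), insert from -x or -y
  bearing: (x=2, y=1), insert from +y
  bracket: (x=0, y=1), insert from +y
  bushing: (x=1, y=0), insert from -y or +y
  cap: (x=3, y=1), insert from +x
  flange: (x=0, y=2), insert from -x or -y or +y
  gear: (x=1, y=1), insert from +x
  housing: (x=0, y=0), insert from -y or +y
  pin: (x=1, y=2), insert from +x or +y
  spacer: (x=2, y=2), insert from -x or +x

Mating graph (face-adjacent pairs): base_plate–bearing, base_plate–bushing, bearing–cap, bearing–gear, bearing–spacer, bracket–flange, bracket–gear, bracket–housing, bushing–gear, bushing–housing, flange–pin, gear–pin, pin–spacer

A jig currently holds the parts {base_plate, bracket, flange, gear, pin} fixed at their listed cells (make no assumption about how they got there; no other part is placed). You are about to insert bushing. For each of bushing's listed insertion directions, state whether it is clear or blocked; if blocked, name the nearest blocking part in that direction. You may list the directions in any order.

+y: blocked by gear; -y: clear

-y: ray from bushing(1, 0) has no placed part ⇒ clear
+y: nearest on ray is gear@(1, 1) ⇒ blocked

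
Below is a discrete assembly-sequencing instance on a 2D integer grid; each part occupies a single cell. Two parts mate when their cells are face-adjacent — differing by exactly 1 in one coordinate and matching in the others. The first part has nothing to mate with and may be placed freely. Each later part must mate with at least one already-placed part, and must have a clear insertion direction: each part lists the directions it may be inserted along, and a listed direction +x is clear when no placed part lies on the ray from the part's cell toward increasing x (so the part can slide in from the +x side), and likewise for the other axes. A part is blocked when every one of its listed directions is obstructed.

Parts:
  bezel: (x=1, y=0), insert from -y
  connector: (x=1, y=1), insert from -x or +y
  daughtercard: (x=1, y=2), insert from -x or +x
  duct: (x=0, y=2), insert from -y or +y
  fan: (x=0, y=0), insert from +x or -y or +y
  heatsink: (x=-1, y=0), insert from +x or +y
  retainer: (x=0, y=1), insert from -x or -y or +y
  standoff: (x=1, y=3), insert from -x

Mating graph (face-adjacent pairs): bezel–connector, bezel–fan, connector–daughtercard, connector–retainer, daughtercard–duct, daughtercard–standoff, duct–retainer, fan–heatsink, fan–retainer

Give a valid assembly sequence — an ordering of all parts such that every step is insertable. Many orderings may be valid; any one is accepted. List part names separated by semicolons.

1. fan@(0, 0) [+x clear] — {fan}
2. heatsink@(-1, 0) [+y clear] — {fan, heatsink}
3. retainer@(0, 1) [-x clear] — {fan, heatsink, retainer}
4. connector@(1, 1) [+y clear] — {connector, fan, heatsink, retainer}
5. daughtercard@(1, 2) [-x clear] — {connector, daughtercard, fan, heatsink, retainer}
6. duct@(0, 2) [+y clear] — {connector, daughtercard, duct, fan, heatsink, retainer}
7. standoff@(1, 3) [-x clear] — {connector, daughtercard, duct, fan, heatsink, retainer, standoff}
8. bezel@(1, 0) [-y clear] — {bezel, connector, daughtercard, duct, fan, heatsink, retainer, standoff}

fan; heatsink; retainer; connector; daughtercard; duct; standoff; bezel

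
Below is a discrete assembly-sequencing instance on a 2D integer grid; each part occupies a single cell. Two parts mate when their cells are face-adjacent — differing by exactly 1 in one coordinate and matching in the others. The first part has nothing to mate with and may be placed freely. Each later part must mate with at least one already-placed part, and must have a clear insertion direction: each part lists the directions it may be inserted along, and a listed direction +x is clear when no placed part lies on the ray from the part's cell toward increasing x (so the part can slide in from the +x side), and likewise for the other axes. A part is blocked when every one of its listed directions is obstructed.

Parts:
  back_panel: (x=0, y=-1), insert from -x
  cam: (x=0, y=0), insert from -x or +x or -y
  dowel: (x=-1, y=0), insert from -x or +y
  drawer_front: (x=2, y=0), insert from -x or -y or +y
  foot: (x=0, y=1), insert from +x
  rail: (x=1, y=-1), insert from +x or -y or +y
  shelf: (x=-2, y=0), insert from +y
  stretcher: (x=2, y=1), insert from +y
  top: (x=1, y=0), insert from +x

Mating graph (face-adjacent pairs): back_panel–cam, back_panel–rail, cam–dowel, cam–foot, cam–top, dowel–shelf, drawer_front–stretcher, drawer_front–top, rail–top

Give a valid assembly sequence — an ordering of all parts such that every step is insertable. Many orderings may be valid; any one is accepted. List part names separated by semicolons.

1. cam@(0, 0) [-x clear] — {cam}
2. top@(1, 0) [+x clear] — {cam, top}
3. drawer_front@(2, 0) [-y clear] — {cam, drawer_front, top}
4. foot@(0, 1) [+x clear] — {cam, drawer_front, foot, top}
5. dowel@(-1, 0) [-x clear] — {cam, dowel, drawer_front, foot, top}
6. shelf@(-2, 0) [+y clear] — {cam, dowel, drawer_front, foot, shelf, top}
7. stretcher@(2, 1) [+y clear] — {cam, dowel, drawer_front, foot, shelf, stretcher, top}
8. back_panel@(0, -1) [-x clear] — {back_panel, cam, dowel, drawer_front, foot, shelf, stretcher, top}
9. rail@(1, -1) [+x clear] — {back_panel, cam, dowel, drawer_front, foot, rail, shelf, stretcher, top}

cam; top; drawer_front; foot; dowel; shelf; stretcher; back_panel; rail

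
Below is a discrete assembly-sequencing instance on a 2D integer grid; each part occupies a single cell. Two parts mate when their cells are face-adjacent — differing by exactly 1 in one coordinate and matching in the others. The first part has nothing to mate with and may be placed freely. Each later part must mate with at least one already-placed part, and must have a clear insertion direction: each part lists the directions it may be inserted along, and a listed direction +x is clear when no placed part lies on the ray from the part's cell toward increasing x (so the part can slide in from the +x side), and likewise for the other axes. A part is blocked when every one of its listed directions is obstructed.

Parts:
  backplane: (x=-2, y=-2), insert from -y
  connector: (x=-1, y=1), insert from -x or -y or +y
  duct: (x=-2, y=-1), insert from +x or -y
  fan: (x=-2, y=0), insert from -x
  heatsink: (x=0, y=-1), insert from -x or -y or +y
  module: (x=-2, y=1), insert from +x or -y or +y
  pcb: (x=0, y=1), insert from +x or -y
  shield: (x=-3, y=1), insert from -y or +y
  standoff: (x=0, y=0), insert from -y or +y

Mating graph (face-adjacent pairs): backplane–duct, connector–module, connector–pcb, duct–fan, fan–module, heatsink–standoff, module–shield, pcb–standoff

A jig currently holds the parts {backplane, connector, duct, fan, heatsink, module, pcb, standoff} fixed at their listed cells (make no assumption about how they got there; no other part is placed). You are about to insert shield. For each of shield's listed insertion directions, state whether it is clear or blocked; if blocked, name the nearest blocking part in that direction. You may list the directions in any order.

+y: clear; -y: clear

-y: ray from shield(-3, 1) has no placed part ⇒ clear
+y: ray from shield(-3, 1) has no placed part ⇒ clear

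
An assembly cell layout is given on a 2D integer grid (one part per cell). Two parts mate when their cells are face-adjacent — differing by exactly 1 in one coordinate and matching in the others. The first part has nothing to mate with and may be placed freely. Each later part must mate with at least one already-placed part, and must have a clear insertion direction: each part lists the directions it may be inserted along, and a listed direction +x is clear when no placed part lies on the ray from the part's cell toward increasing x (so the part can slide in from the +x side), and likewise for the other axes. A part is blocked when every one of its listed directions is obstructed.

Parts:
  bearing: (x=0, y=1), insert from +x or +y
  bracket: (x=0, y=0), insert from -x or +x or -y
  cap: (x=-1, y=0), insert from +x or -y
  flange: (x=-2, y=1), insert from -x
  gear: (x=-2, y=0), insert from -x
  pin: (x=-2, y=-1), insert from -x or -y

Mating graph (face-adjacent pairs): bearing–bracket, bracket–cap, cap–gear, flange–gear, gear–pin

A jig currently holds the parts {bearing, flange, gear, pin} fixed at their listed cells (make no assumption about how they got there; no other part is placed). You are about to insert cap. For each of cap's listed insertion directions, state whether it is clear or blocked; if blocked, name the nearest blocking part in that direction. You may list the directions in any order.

+x: clear; -y: clear

+x: ray from cap(-1, 0) has no placed part ⇒ clear
-y: ray from cap(-1, 0) has no placed part ⇒ clear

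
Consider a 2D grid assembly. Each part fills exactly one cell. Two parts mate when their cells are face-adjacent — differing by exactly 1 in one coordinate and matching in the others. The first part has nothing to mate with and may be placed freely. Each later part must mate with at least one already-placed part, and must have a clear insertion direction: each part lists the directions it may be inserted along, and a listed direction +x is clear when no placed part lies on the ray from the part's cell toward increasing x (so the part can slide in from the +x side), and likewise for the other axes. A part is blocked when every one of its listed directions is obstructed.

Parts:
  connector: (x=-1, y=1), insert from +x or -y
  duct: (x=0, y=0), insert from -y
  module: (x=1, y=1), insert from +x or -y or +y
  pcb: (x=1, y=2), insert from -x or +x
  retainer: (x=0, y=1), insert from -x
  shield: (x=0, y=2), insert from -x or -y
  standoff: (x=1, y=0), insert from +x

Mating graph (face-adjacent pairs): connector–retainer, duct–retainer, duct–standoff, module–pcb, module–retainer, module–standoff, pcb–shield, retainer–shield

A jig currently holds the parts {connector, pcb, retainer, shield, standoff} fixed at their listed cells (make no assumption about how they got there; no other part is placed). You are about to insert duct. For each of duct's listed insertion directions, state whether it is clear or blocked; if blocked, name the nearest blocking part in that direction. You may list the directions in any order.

-y: ray from duct(0, 0) has no placed part ⇒ clear

-y: clear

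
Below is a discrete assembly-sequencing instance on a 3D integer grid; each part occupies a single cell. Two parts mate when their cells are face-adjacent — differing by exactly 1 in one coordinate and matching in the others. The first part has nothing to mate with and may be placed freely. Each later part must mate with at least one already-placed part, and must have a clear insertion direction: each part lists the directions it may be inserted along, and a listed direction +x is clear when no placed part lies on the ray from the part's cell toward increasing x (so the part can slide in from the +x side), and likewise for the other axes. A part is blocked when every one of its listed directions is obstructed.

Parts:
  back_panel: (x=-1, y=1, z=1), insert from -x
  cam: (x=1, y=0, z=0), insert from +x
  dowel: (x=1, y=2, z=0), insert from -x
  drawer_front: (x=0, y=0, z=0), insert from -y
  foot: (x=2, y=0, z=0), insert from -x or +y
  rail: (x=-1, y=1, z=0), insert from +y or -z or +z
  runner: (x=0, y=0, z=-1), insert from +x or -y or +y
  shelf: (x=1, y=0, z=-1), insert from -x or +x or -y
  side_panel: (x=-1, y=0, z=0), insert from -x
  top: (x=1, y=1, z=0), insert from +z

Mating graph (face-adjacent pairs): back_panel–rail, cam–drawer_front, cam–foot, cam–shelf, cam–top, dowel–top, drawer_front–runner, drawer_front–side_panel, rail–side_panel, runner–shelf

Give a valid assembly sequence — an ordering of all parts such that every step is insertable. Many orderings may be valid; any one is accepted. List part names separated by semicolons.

1. drawer_front@(0, 0, 0) [-y clear] — {drawer_front}
2. runner@(0, 0, -1) [+x clear] — {drawer_front, runner}
3. side_panel@(-1, 0, 0) [-x clear] — {drawer_front, runner, side_panel}
4. rail@(-1, 1, 0) [+y clear] — {drawer_front, rail, runner, side_panel}
5. back_panel@(-1, 1, 1) [-x clear] — {back_panel, drawer_front, rail, runner, side_panel}
6. cam@(1, 0, 0) [+x clear] — {back_panel, cam, drawer_front, rail, runner, side_panel}
7. top@(1, 1, 0) [+z clear] — {back_panel, cam, drawer_front, rail, runner, side_panel, top}
8. foot@(2, 0, 0) [+y clear] — {back_panel, cam, drawer_front, foot, rail, runner, side_panel, top}
9. dowel@(1, 2, 0) [-x clear] — {back_panel, cam, dowel, drawer_front, foot, rail, runner, side_panel, top}
10. shelf@(1, 0, -1) [+x clear] — {back_panel, cam, dowel, drawer_front, foot, rail, runner, shelf, side_panel, top}

drawer_front; runner; side_panel; rail; back_panel; cam; top; foot; dowel; shelf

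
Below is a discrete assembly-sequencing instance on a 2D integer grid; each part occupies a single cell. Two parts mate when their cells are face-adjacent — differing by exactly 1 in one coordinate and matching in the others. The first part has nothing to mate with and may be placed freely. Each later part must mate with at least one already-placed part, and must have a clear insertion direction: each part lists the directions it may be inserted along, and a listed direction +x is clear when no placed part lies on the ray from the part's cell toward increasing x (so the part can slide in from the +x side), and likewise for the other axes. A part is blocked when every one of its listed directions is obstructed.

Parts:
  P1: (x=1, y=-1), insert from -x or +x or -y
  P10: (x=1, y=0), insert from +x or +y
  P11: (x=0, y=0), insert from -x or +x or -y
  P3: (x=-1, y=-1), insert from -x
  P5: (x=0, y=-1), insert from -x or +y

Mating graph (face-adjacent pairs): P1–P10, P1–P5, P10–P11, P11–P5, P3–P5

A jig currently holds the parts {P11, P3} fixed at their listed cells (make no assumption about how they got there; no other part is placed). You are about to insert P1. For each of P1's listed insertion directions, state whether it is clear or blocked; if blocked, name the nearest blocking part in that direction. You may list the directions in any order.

-x: nearest on ray is P3@(-1, -1) ⇒ blocked
+x: ray from P1(1, -1) has no placed part ⇒ clear
-y: ray from P1(1, -1) has no placed part ⇒ clear

+x: clear; -x: blocked by P3; -y: clear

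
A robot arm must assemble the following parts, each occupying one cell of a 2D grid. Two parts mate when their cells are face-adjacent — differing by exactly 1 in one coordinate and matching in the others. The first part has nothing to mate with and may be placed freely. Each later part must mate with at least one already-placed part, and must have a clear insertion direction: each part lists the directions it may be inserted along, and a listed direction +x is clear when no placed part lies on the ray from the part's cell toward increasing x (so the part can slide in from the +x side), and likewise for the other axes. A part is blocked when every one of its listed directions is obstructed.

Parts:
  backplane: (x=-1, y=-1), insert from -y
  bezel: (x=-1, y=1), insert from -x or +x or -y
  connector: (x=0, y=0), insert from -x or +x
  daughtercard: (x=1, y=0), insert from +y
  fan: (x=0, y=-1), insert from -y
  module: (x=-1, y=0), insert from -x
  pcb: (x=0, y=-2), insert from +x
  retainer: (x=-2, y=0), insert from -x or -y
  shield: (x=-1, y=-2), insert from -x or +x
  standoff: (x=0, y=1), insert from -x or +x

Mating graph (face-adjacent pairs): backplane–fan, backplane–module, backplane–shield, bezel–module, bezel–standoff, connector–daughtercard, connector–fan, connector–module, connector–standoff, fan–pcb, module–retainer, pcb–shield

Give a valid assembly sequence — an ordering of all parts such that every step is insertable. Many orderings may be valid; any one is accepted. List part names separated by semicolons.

1. module@(-1, 0) [-x clear] — {module}
2. connector@(0, 0) [+x clear] — {connector, module}
3. fan@(0, -1) [-y clear] — {connector, fan, module}
4. standoff@(0, 1) [-x clear] — {connector, fan, module, standoff}
5. daughtercard@(1, 0) [+y clear] — {connector, daughtercard, fan, module, standoff}
6. retainer@(-2, 0) [-x clear] — {connector, daughtercard, fan, module, retainer, standoff}
7. bezel@(-1, 1) [-x clear] — {bezel, connector, daughtercard, fan, module, retainer, standoff}
8. pcb@(0, -2) [+x clear] — {bezel, connector, daughtercard, fan, module, pcb, retainer, standoff}
9. backplane@(-1, -1) [-y clear] — {backplane, bezel, connector, daughtercard, fan, module, pcb, retainer, standoff}
10. shield@(-1, -2) [-x clear] — {backplane, bezel, connector, daughtercard, fan, module, pcb, retainer, shield, standoff}

module; connector; fan; standoff; daughtercard; retainer; bezel; pcb; backplane; shield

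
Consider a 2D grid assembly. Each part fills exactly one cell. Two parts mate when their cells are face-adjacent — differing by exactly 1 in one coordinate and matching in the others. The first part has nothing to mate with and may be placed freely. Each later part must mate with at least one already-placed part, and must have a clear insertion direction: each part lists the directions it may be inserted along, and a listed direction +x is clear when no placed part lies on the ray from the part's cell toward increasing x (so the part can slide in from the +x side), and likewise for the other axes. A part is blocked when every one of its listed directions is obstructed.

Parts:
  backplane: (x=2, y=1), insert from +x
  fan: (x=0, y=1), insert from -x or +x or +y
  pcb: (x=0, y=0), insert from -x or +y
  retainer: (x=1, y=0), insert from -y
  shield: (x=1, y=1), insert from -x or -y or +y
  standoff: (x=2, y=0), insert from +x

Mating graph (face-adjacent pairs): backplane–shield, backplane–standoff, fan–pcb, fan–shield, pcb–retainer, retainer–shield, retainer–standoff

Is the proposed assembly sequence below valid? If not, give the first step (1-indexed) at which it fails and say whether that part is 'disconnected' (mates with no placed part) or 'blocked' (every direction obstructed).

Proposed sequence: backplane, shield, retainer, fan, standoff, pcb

Valid

1. backplane@(2, 1) [+x clear] — {backplane}
2. shield@(1, 1) [-x clear] — {backplane, shield}
3. retainer@(1, 0) [-y clear] — {backplane, retainer, shield}
4. fan@(0, 1) [-x clear] — {backplane, fan, retainer, shield}
5. standoff@(2, 0) [+x clear] — {backplane, fan, retainer, shield, standoff}
6. pcb@(0, 0) [-x clear] — {backplane, fan, pcb, retainer, shield, standoff}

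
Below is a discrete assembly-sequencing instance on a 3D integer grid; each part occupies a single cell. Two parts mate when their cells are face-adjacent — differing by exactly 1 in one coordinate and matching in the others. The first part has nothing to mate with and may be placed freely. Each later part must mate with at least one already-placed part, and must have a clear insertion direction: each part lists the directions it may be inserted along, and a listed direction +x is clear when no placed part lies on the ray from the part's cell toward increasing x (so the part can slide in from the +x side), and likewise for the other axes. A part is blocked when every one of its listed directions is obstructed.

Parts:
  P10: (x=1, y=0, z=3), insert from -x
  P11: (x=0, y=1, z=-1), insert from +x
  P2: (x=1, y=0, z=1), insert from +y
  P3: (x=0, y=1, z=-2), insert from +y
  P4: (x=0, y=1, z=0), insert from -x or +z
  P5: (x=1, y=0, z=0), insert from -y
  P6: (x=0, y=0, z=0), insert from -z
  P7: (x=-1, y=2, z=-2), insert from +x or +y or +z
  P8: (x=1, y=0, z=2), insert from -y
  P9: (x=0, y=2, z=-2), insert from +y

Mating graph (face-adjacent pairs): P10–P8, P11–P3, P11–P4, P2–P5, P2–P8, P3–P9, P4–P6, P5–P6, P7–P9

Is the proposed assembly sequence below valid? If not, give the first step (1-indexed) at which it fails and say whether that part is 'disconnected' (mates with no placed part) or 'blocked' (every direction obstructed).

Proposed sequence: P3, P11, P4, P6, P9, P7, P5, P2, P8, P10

1. P3@(0, 1, -2) [+y clear] — {P3}
2. P11@(0, 1, -1) [+x clear] — {P11, P3}
3. P4@(0, 1, 0) [-x clear] — {P11, P3, P4}
4. P6@(0, 0, 0) [-z clear] — {P11, P3, P4, P6}
5. P9@(0, 2, -2) [+y clear] — {P11, P3, P4, P6, P9}
6. P7@(-1, 2, -2) [+y clear] — {P11, P3, P4, P6, P7, P9}
7. P5@(1, 0, 0) [-y clear] — {P11, P3, P4, P5, P6, P7, P9}
8. P2@(1, 0, 1) [+y clear] — {P11, P2, P3, P4, P5, P6, P7, P9}
9. P8@(1, 0, 2) [-y clear] — {P11, P2, P3, P4, P5, P6, P7, P8, P9}
10. P10@(1, 0, 3) [-x clear] — {P10, P11, P2, P3, P4, P5, P6, P7, P8, P9}

Valid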